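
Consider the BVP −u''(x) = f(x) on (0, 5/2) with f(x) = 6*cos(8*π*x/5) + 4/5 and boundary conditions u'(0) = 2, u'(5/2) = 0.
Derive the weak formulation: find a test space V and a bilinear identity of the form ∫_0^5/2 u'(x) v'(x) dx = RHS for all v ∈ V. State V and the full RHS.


V = H^1(0, 5/2) (v unrestricted at boundary; u is determined up to an additive constant); weak form: ∫_0^5/2 u'v' dx = ∫_0^5/2 (6*cos(8*π*x/5) + 4/5) v dx − 2·v(0) for all v ∈ V.

Multiply both sides by a test function v and integrate from 0 to 5/2:
  ∫_0^5/2 −u''(x) v(x) dx = ∫_0^5/2 f(x) v(x) dx.
Integrate the LHS by parts once:
  ∫_0^5/2 −u'' v dx = −[u'(x) v(x)]_0^5/2 + ∫_0^5/2 u'(x) v'(x) dx.
Thus ∫_0^5/2 u'(x) v'(x) dx = ∫_0^5/2 f(x) v(x) dx + [u'(x) v(x)]_0^5/2.
Choose V so that boundary terms are either known or forced to vanish.
u has inhomogeneous Neumann u'(0) = 2, u'(5/2) = 0. [u' v]_0^5/2 = (0)·v(5/2) − (2)·v(0) = − 2·v(0). Take V = H^1(0, 5/2); boundary term becomes part of RHS.
Weak formulation: find u (satisfying any essential BC) such that ∫_0^5/2 u'(x) v'(x) dx = ∫_0^5/2 f v dx − 2·v(0) for all v ∈ V (Neumann data are natural BCs: they enter the RHS as boundary terms).
Substituting f(x) = 6*cos(8*π*x/5) + 4/5, the right-hand side is ∫_0^5/2 (6*cos(8*π*x/5) + 4/5) v dx − 2·v(0).
Compatibility check (pure Neumann): taking v ≡ 1 ∈ V gives 0 = ∫_0^5/2 f dx + (0) − (2), i.e. ∫_0^5/2 f dx must equal u'(0) − u'(5/2) = 2. Indeed ∫_0^5/2 (6*cos(8*π*x/5) + 4/5) dx = 2, so the data are compatible. The solution is then unique only up to an additive constant (fix it e.g. by requiring ∫_0^5/2 u dx = 0).


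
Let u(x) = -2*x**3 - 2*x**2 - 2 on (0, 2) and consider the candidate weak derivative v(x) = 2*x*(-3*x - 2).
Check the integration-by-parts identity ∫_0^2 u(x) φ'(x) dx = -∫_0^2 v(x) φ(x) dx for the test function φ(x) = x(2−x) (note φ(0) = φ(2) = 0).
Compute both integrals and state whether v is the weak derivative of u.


LHS = 224/15, RHS = 224/15. Yes, v = u' weakly.

u(x) = -2*x**3 - 2*x**2 - 2, classical derivative u'(x) = -6*x**2 - 4*x.
φ(x) = x(2−x), so φ'(x) = 2 - 2*x.
Note φ(0) = φ(2) = 0, so the boundary term u·φ vanishes.
LHS = ∫_0^2 u(x) φ'(x) dx = ∫_0^2 (4*x^4 - 4*x^2 + 4*x - 4) dx. Term by term:
  ∫_0^2 4*x^4 dx = 128/5;  ∫_0^2 -4*x^2 dx = -32/3;  ∫_0^2 4*x dx = 8;
  ∫_0^2 -4 dx = -8.
Sum: 128/5 − 32/3 + 8 − 8 = 224/15.
So LHS = 224/15.
∫_0^2 v(x) φ(x) dx = ∫_0^2 (6*x^4 - 8*x^3 - 8*x^2) dx. Term by term:
  ∫_0^2 6*x^4 dx = 192/5;  ∫_0^2 -8*x^3 dx = -32;  ∫_0^2 -8*x^2 dx = -64/3.
Sum: 192/5 − 32 − 64/3 = -224/15.
So RHS = -∫_0^2 v(x) φ(x) dx = 224/15.
LHS = RHS, so the identity holds for this test φ.
Moreover u is smooth here and v(x) = u'(x) = -6*x**2 - 4*x pointwise, so the identity holds for every test function. Hence v is the weak derivative of u.


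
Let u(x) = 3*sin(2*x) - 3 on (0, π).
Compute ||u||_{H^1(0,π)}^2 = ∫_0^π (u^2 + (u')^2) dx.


||u||_{H^1(0,π)}^2 = 63*π/2

u'(x) = 6*cos(2*x).
Expand u² and (u')² and integrate term by term on (0, π), using: for integers n ≥ 1, ∫_0^π sin²(nx) dx = ∫_0^π cos²(nx) dx = π/2; for n ≠ n', ∫_0^π sin(nx)sin(n'x) dx = ∫_0^π cos(nx)cos(n'x) dx = 0; and by product-to-sum, ∫_0^π sin(nx)cos(n'x) dx = ½∫_0^π [sin((n+n')x) + sin((n−n')x)] dx, which is 0 when n+n' is even and 2n/(n²−n'²) when n+n' is odd (it need not vanish on (0, π)). For the constant mode: ∫_0^π 1 dx = π, ∫_0^π cos(nx) dx = 0, ∫_0^π sin(nx) dx = (1−(−1)^n)/n.
  u² squared terms: (-3)²·∫1 dx = 9·π = 9*π;  (3)²·∫sin(2x)² dx = 9·π/2 = 9*π/2.
  u² cross terms: 2·(-3)·(3)·∫1·sin(2x) dx = -18·(0) = 0.
  So ∫_0^π u² dx = 9*π + 9*π/2 + 0 = 27*π/2.
  (u')² squared terms: (6)²·∫cos(2x)² dx = 36·π/2 = 18*π.
  So ∫_0^π (u')² dx = 18*π.
||u||_{H^1}^2 = (27*π/2) + (18*π) = 63*π/2.


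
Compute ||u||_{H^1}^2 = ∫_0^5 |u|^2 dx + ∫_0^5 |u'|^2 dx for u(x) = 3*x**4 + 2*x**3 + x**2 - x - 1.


||u||_{H^1}^2 = 14019455/3

The H^1 norm (squared) on an interval (0, L) is
  ||u||_{H^1}^2 = ∫_0^L u(x)^2 dx + ∫_0^L u'(x)^2 dx.
Compute u'(x) = 12*x**3 + 6*x**2 + 2*x - 1.
Then u(x)^2 = 9*x**8 + 12*x**7 + 10*x**6 - 2*x**5 - 9*x**4 - 6*x**3 - x**2 + 2*x + 1 and u'(x)^2 = 144*x**6 + 144*x**5 + 84*x**4 - 8*x**2 - 4*x + 1.
Integrate each monomial from 0 to 5 using ∫_0^5 c·x^n dx = c·5^(n+1)/(n+1):
  ∫_0^5 u(x)^2 dx = ∫_0^5 (9*x^8 + 12*x^7 + 10*x^6 - 2*x^5 - 9*x^4 - 6*x^3 - x^2 + 2*x + 1) dx. Term by term:
    ∫_0^5 9*x^8 dx = 1953125;  ∫_0^5 12*x^7 dx = 1171875/2;  ∫_0^5 10*x^6 dx = 781250/7;
    ∫_0^5 -2*x^5 dx = -15625/3;  ∫_0^5 -9*x^4 dx = -5625;  ∫_0^5 -6*x^3 dx = -1875/2;
    ∫_0^5 -x^2 dx = -125/3;  ∫_0^5 2*x dx = 25;  ∫_0^5 1 dx = 5.
  Sum: 1953125 + 1171875/2 + 781250/7 − 15625/3 − 5625 − 1875/2 − 125/3 + 25 + 5 = 18472210/7.
  ∫_0^5 u'(x)^2 dx = ∫_0^5 (144*x^6 + 144*x^5 + 84*x^4 - 8*x^2 - 4*x + 1) dx. Term by term:
    ∫_0^5 144*x^6 dx = 11250000/7;  ∫_0^5 144*x^5 dx = 375000;  ∫_0^5 84*x^4 dx = 52500;
    ∫_0^5 -8*x^2 dx = -1000/3;  ∫_0^5 -4*x dx = -50;  ∫_0^5 1 dx = 5.
  Sum: 11250000/7 + 375000 + 52500 − 1000/3 − 50 + 5 = 42719555/21.
Adding: ||u||_{H^1}^2 = 18472210/7 + 42719555/21 = 14019455/3.


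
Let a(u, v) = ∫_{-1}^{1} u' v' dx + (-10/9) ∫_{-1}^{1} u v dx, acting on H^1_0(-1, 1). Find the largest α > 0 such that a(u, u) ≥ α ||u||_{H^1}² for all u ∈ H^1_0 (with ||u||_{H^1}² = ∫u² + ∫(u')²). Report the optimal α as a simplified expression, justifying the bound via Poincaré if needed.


α = (-40/9 + π^2)/(4 + π^2)

Coercivity of a(·,·) on H^1_0(-1, 1) means a(u, u) ≥ α ||u||_{H^1}² for every u ∈ H^1_0.
The interval has length L = 2, and Poincaré/coercivity depend only on L. Here a(u, u) = ∫(u')² + (-10/9)·∫u².
Here c = -10/9 < 0 with |c| < (π/L)² = π^2/4, so coercivity still holds. The condition a(u,u) ≥ α||u||_{H^1}² reads (1−α)∫(u')² ≥ (α−c)∫u². Any admissible α is ≤ 1 (rapidly oscillating u have ∫u²/∫(u')² → 0), and α = 1 would force 0 ≥ (1−c)∫u², impossible since c < 1; so 1−α > 0. By the sharp Poincaré inequality on H^1_0 of an interval of length L, ∫(u')² ≥ (π/L)²∫u² with equality for the first sine mode sin(π(x−x₀)/L) (x₀ the left endpoint), so the inequality holds for all u iff (1−α)(π/L)² ≥ α − c, i.e. α ≤ ((π/L)² + c)/((π/L)² + 1) = (1 + c(L/π)²)/(1 + (L/π)²). (Direct route, valid since c ≤ 0: Poincaré gives c∫u² ≥ c(L/π)²∫(u')², so a(u,u) ≥ (1 + c(L/π)²)∫(u')², while ||u||_{H^1}² ≤ (1 + (L/π)²)∫(u')²; dividing yields the same α.) With (π/L)² = π^2/4 and c = -10/9, the largest admissible constant is α = ((π/L)² + c)/((π/L)² + 1).
Simplifying, α = (-40/9 + π^2)/(4 + π^2).


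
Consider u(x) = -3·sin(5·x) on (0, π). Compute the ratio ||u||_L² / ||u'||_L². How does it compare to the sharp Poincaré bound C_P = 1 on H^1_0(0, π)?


||u||_L² / ||u'||_L² = 1/5 < C_P = 1.

u(x) = -3·sin(5·x), so u'(x) = -15*cos(5*x).
Writing u(x) = A·sin(kπx/L) with A = -3 and k = 5, use ∫_0^L sin²(kπx/L) dx = L/2 and ∫_0^L cos²(kπx/L) dx = L/2.
u² = 9·sin²(5·x) and (u')² = 225·cos²(5·x), and each of sin², cos² integrates to L/2 = π/2 over (0, π).
∫_0^π u² dx = 9*π/2, so ||u||_L² = 3*sqrt(2)*sqrt(π)/2.
∫_0^π (u')² dx = 225*π/2, so ||u'||_L² = 15*sqrt(2)*sqrt(π)/2.
Ratio ||u||_L² / ||u'||_L² = 1/5.
Sharp Poincaré constant on H^1_0(0, π) is C_P = L/π = 1, achieved by sin(x).
This is the k = 5 harmonic; the ratio L/(kπ) is strictly less than C_P = L/π, consistent with the sharp inequality ||u||_L² ≤ C_P ||u'||_L².


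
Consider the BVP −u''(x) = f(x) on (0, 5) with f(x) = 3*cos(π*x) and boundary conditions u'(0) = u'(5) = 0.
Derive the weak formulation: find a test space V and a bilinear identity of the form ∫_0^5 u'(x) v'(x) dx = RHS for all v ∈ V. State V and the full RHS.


V = H^1(0, 5) (no boundary constraint on v; u is determined up to an additive constant); weak form: ∫_0^5 u'v' dx = ∫_0^5 (3*cos(π*x)) v dx for all v ∈ V.

Multiply both sides by a test function v and integrate from 0 to 5:
  ∫_0^5 −u''(x) v(x) dx = ∫_0^5 f(x) v(x) dx.
Integrate the LHS by parts once:
  ∫_0^5 −u'' v dx = −[u'(x) v(x)]_0^5 + ∫_0^5 u'(x) v'(x) dx.
Thus ∫_0^5 u'(x) v'(x) dx = ∫_0^5 f(x) v(x) dx + [u'(x) v(x)]_0^5.
Choose V so that boundary terms are either known or forced to vanish.
u has homogeneous Neumann: u'(0) = u'(5) = 0. So [u' v]_0^5 = 0·v(5) − 0·v(0) = 0 for any v; take V = H^1(0, 5).
Weak formulation: find u (satisfying any essential BC) such that ∫_0^5 u'(x) v'(x) dx = ∫_0^5 f v dx for all v ∈ V (homogeneous Neumann, so boundary terms vanish).
Substituting f(x) = 3*cos(π*x), the right-hand side is ∫_0^5 (3*cos(π*x)) v dx.
Compatibility check (pure Neumann): taking v ≡ 1 ∈ V gives 0 = ∫_0^5 f dx + (0) − (0), i.e. ∫_0^5 f dx must equal u'(0) − u'(5) = 0. Indeed ∫_0^5 (3*cos(π*x)) dx = 0, so the data are compatible. The solution is then unique only up to an additive constant (fix it e.g. by requiring ∫_0^5 u dx = 0).


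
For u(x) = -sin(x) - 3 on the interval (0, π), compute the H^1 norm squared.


||u||_{H^1(0,π)}^2 = 12 + 10*π

u'(x) = -cos(x).
Expand u² and (u')² and integrate term by term on (0, π), using: for integers n ≥ 1, ∫_0^π sin²(nx) dx = ∫_0^π cos²(nx) dx = π/2; for n ≠ n', ∫_0^π sin(nx)sin(n'x) dx = ∫_0^π cos(nx)cos(n'x) dx = 0; and by product-to-sum, ∫_0^π sin(nx)cos(n'x) dx = ½∫_0^π [sin((n+n')x) + sin((n−n')x)] dx, which is 0 when n+n' is even and 2n/(n²−n'²) when n+n' is odd (it need not vanish on (0, π)). For the constant mode: ∫_0^π 1 dx = π, ∫_0^π cos(nx) dx = 0, ∫_0^π sin(nx) dx = (1−(−1)^n)/n.
  u² squared terms: (-3)²·∫1 dx = 9·π = 9*π;  (-1)²·∫sin(x)² dx = 1·π/2 = π/2.
  u² cross terms: 2·(-3)·(-1)·∫1·sin(x) dx = 6·(2) = 12.
  So ∫_0^π u² dx = 9*π + π/2 + 12 = 12 + 19*π/2.
  (u')² squared terms: (-1)²·∫cos(x)² dx = 1·π/2 = π/2.
  So ∫_0^π (u')² dx = π/2.
||u||_{H^1}^2 = (12 + 19*π/2) + (π/2) = 12 + 10*π.


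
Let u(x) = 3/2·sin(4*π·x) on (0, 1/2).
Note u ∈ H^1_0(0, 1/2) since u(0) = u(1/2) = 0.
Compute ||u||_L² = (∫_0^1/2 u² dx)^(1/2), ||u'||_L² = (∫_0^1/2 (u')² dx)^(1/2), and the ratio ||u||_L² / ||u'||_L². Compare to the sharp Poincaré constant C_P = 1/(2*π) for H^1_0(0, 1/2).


||u||_L² / ||u'||_L² = 1/(4*π) < C_P = 1/(2*π).

u(x) = 3/2·sin(4*π·x), so u'(x) = 6*π*cos(4*π*x).
Writing u(x) = A·sin(kπx/L) with A = 3/2 and k = 2, use ∫_0^L sin²(kπx/L) dx = L/2 and ∫_0^L cos²(kπx/L) dx = L/2.
u² = 9/4·sin²(4*π·x) and (u')² = 36*π^2·cos²(4*π·x), and each of sin², cos² integrates to L/2 = 1/4 over (0, 1/2).
∫_0^1/2 u² dx = 9/16, so ||u||_L² = 3/4.
∫_0^1/2 (u')² dx = 9*π^2, so ||u'||_L² = 3*π.
Ratio ||u||_L² / ||u'||_L² = 1/(4*π).
Sharp Poincaré constant on H^1_0(0, 1/2) is C_P = L/π = 1/(2*π), achieved by sin(2*π·x).
This is the k = 2 harmonic; the ratio L/(kπ) is strictly less than C_P = L/π, consistent with the sharp inequality ||u||_L² ≤ C_P ||u'||_L².


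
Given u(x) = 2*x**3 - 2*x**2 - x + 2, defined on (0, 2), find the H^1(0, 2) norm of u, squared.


||u||_{H^1}^2 = 8842/105

The H^1 norm (squared) on an interval (0, L) is
  ||u||_{H^1}^2 = ∫_0^L u(x)^2 dx + ∫_0^L u'(x)^2 dx.
Compute u'(x) = 6*x**2 - 4*x - 1.
Then u(x)^2 = 4*x**6 - 8*x**5 + 12*x**3 - 7*x**2 - 4*x + 4 and u'(x)^2 = 36*x**4 - 48*x**3 + 4*x**2 + 8*x + 1.
Integrate each monomial from 0 to 2 using ∫_0^2 c·x^n dx = c·2^(n+1)/(n+1):
  ∫_0^2 u(x)^2 dx = ∫_0^2 (4*x^6 - 8*x^5 + 12*x^3 - 7*x^2 - 4*x + 4) dx. Term by term:
    ∫_0^2 4*x^6 dx = 512/7;  ∫_0^2 -8*x^5 dx = -256/3;  ∫_0^2 12*x^3 dx = 48;
    ∫_0^2 -7*x^2 dx = -56/3;  ∫_0^2 -4*x dx = -8;  ∫_0^2 4 dx = 8.
  Sum: 512/7 − 256/3 + 48 − 56/3 − 8 + 8 = 120/7.
  ∫_0^2 u'(x)^2 dx = ∫_0^2 (36*x^4 - 48*x^3 + 4*x^2 + 8*x + 1) dx. Term by term:
    ∫_0^2 36*x^4 dx = 1152/5;  ∫_0^2 -48*x^3 dx = -192;  ∫_0^2 4*x^2 dx = 32/3;
    ∫_0^2 8*x dx = 16;  ∫_0^2 1 dx = 2.
  Sum: 1152/5 − 192 + 32/3 + 16 + 2 = 1006/15.
Adding: ||u||_{H^1}^2 = 120/7 + 1006/15 = 8842/105.


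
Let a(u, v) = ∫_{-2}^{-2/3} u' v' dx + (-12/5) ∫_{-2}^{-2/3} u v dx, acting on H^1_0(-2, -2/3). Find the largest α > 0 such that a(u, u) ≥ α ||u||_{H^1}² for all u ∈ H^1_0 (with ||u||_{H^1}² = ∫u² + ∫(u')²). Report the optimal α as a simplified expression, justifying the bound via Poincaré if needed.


α = 3*(-64 + 15*π^2)/(5*(16 + 9*π^2))

Coercivity of a(·,·) on H^1_0(-2, -2/3) means a(u, u) ≥ α ||u||_{H^1}² for every u ∈ H^1_0.
The interval has length L = 4/3, and Poincaré/coercivity depend only on L. Here a(u, u) = ∫(u')² + (-12/5)·∫u².
Here c = -12/5 < 0 with |c| < (π/L)² = 9*π^2/16, so coercivity still holds. The condition a(u,u) ≥ α||u||_{H^1}² reads (1−α)∫(u')² ≥ (α−c)∫u². Any admissible α is ≤ 1 (rapidly oscillating u have ∫u²/∫(u')² → 0), and α = 1 would force 0 ≥ (1−c)∫u², impossible since c < 1; so 1−α > 0. By the sharp Poincaré inequality on H^1_0 of an interval of length L, ∫(u')² ≥ (π/L)²∫u² with equality for the first sine mode sin(π(x−x₀)/L) (x₀ the left endpoint), so the inequality holds for all u iff (1−α)(π/L)² ≥ α − c, i.e. α ≤ ((π/L)² + c)/((π/L)² + 1) = (1 + c(L/π)²)/(1 + (L/π)²). (Direct route, valid since c ≤ 0: Poincaré gives c∫u² ≥ c(L/π)²∫(u')², so a(u,u) ≥ (1 + c(L/π)²)∫(u')², while ||u||_{H^1}² ≤ (1 + (L/π)²)∫(u')²; dividing yields the same α.) With (π/L)² = 9*π^2/16 and c = -12/5, the largest admissible constant is α = ((π/L)² + c)/((π/L)² + 1).
Simplifying, α = 3*(-64 + 15*π^2)/(5*(16 + 9*π^2)).


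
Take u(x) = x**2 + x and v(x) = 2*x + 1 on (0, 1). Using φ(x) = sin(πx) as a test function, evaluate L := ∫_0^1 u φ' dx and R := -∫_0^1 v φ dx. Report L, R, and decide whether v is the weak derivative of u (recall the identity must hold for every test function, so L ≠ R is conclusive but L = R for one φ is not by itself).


LHS = -4/π, RHS = -4/π. Yes, v = u' weakly.

u(x) = x**2 + x, classical derivative u'(x) = 2*x + 1.
φ(x) = sin(πx), so φ'(x) = π*cos(π*x).
Note φ(0) = φ(1) = 0, so the boundary term u·φ vanishes.
LHS = ∫_0^1 u(x) φ'(x) dx = ∫_0^1 (π*x^2*cos(π*x) + π*x*cos(π*x)) dx. Term by term:
  ∫_0^1 π*x*cos(π*x) dx = -2/π;  ∫_0^1 π*x^2*cos(π*x) dx = -2/π.
Sum: -2/π − 2/π = -4/π.
So LHS = -4/π.
∫_0^1 v(x) φ(x) dx = ∫_0^1 (2*x*sin(π*x) + sin(π*x)) dx. Term by term:
  ∫_0^1 2*x*sin(π*x) dx = 2/π;  ∫_0^1 sin(π*x) dx = 2/π.
Sum: 2/π + 2/π = 4/π.
So RHS = -∫_0^1 v(x) φ(x) dx = -4/π.
LHS = RHS, so the identity holds for this test φ.
Moreover u is smooth here and v(x) = u'(x) = 2*x + 1 pointwise, so the identity holds for every test function. Hence v is the weak derivative of u.


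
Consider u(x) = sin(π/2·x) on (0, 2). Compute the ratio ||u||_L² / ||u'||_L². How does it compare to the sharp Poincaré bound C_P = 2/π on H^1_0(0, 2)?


||u||_L² / ||u'||_L² = 2/π = C_P.

u(x) = sin(π/2·x), so u'(x) = π*cos(π*x/2)/2.
Writing u(x) = A·sin(kπx/L) with A = 1 and k = 1, use ∫_0^L sin²(kπx/L) dx = L/2 and ∫_0^L cos²(kπx/L) dx = L/2.
u² = 1·sin²(π/2·x) and (u')² = π^2/4·cos²(π/2·x), and each of sin², cos² integrates to L/2 = 1 over (0, 2).
∫_0^2 u² dx = 1, so ||u||_L² = 1.
∫_0^2 (u')² dx = π^2/4, so ||u'||_L² = π/2.
Ratio ||u||_L² / ||u'||_L² = 2/π.
Sharp Poincaré constant on H^1_0(0, 2) is C_P = L/π = 2/π, achieved by sin(π/2·x).
This is the k = 1 eigenfunction (up to amplitude), so the ratio equals the sharp Poincaré constant exactly.


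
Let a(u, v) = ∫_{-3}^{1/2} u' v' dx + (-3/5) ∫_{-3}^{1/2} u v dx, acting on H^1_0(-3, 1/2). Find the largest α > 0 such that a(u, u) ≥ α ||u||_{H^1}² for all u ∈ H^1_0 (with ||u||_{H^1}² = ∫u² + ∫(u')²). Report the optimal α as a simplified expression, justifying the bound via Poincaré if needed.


α = (-147 + 20*π^2)/(5*(4*π^2 + 49))

Coercivity of a(·,·) on H^1_0(-3, 1/2) means a(u, u) ≥ α ||u||_{H^1}² for every u ∈ H^1_0.
The interval has length L = 7/2, and Poincaré/coercivity depend only on L. Here a(u, u) = ∫(u')² + (-3/5)·∫u².
Here c = -3/5 < 0 with |c| < (π/L)² = 4*π^2/49, so coercivity still holds. The condition a(u,u) ≥ α||u||_{H^1}² reads (1−α)∫(u')² ≥ (α−c)∫u². Any admissible α is ≤ 1 (rapidly oscillating u have ∫u²/∫(u')² → 0), and α = 1 would force 0 ≥ (1−c)∫u², impossible since c < 1; so 1−α > 0. By the sharp Poincaré inequality on H^1_0 of an interval of length L, ∫(u')² ≥ (π/L)²∫u² with equality for the first sine mode sin(π(x−x₀)/L) (x₀ the left endpoint), so the inequality holds for all u iff (1−α)(π/L)² ≥ α − c, i.e. α ≤ ((π/L)² + c)/((π/L)² + 1) = (1 + c(L/π)²)/(1 + (L/π)²). (Direct route, valid since c ≤ 0: Poincaré gives c∫u² ≥ c(L/π)²∫(u')², so a(u,u) ≥ (1 + c(L/π)²)∫(u')², while ||u||_{H^1}² ≤ (1 + (L/π)²)∫(u')²; dividing yields the same α.) With (π/L)² = 4*π^2/49 and c = -3/5, the largest admissible constant is α = ((π/L)² + c)/((π/L)² + 1).
Simplifying, α = (-147 + 20*π^2)/(5*(4*π^2 + 49)).


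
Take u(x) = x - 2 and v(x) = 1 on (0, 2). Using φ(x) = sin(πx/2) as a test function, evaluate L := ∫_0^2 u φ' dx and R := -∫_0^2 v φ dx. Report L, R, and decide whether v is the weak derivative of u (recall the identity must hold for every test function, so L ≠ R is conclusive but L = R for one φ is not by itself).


LHS = -4/π, RHS = -4/π. Yes, v = u' weakly.

u(x) = x - 2, classical derivative u'(x) = 1.
φ(x) = sin(πx/2), so φ'(x) = π*cos(π*x/2)/2.
Note φ(0) = φ(2) = 0, so the boundary term u·φ vanishes.
LHS = ∫_0^2 u(x) φ'(x) dx = ∫_0^2 (π*x*cos(π*x/2)/2 - π*cos(π*x/2)) dx. Term by term:
  ∫_0^2 -π*cos(π*x/2) dx = 0;  ∫_0^2 π*x*cos(π*x/2)/2 dx = -4/π.
Sum: 0 − 4/π = -4/π.
So LHS = -4/π.
∫_0^2 v(x) φ(x) dx = ∫_0^2 (sin(π*x/2)) dx. Term by term:
  ∫_0^2 sin(π*x/2) dx = 4/π.
So RHS = -∫_0^2 v(x) φ(x) dx = -4/π.
LHS = RHS, so the identity holds for this test φ.
Moreover u is smooth here and v(x) = u'(x) = 1 pointwise, so the identity holds for every test function. Hence v is the weak derivative of u.


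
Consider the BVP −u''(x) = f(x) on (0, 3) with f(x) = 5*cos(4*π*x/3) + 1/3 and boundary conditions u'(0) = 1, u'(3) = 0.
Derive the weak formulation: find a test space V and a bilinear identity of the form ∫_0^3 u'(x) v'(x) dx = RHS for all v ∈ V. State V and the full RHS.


V = H^1(0, 3) (v unrestricted at boundary; u is determined up to an additive constant); weak form: ∫_0^3 u'v' dx = ∫_0^3 (5*cos(4*π*x/3) + 1/3) v dx − v(0) for all v ∈ V.

Multiply both sides by a test function v and integrate from 0 to 3:
  ∫_0^3 −u''(x) v(x) dx = ∫_0^3 f(x) v(x) dx.
Integrate the LHS by parts once:
  ∫_0^3 −u'' v dx = −[u'(x) v(x)]_0^3 + ∫_0^3 u'(x) v'(x) dx.
Thus ∫_0^3 u'(x) v'(x) dx = ∫_0^3 f(x) v(x) dx + [u'(x) v(x)]_0^3.
Choose V so that boundary terms are either known or forced to vanish.
u has inhomogeneous Neumann u'(0) = 1, u'(3) = 0. [u' v]_0^3 = (0)·v(3) − (1)·v(0) = − v(0). Take V = H^1(0, 3); boundary term becomes part of RHS.
Weak formulation: find u (satisfying any essential BC) such that ∫_0^3 u'(x) v'(x) dx = ∫_0^3 f v dx − v(0) for all v ∈ V (Neumann data are natural BCs: they enter the RHS as boundary terms).
Substituting f(x) = 5*cos(4*π*x/3) + 1/3, the right-hand side is ∫_0^3 (5*cos(4*π*x/3) + 1/3) v dx − v(0).
Compatibility check (pure Neumann): taking v ≡ 1 ∈ V gives 0 = ∫_0^3 f dx + (0) − (1), i.e. ∫_0^3 f dx must equal u'(0) − u'(3) = 1. Indeed ∫_0^3 (5*cos(4*π*x/3) + 1/3) dx = 1, so the data are compatible. The solution is then unique only up to an additive constant (fix it e.g. by requiring ∫_0^3 u dx = 0).


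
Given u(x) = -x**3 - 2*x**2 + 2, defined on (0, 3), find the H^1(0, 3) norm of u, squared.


||u||_{H^1}^2 = 67173/35

The H^1 norm (squared) on an interval (0, L) is
  ||u||_{H^1}^2 = ∫_0^L u(x)^2 dx + ∫_0^L u'(x)^2 dx.
Compute u'(x) = -3*x**2 - 4*x.
Then u(x)^2 = x**6 + 4*x**5 + 4*x**4 - 4*x**3 - 8*x**2 + 4 and u'(x)^2 = 9*x**4 + 24*x**3 + 16*x**2.
Integrate each monomial from 0 to 3 using ∫_0^3 c·x^n dx = c·3^(n+1)/(n+1):
  ∫_0^3 u(x)^2 dx = ∫_0^3 (x^6 + 4*x^5 + 4*x^4 - 4*x^3 - 8*x^2 + 4) dx. Term by term:
    ∫_0^3 x^6 dx = 2187/7;  ∫_0^3 4*x^5 dx = 486;  ∫_0^3 4*x^4 dx = 972/5;
    ∫_0^3 -4*x^3 dx = -81;  ∫_0^3 -8*x^2 dx = -72;  ∫_0^3 4 dx = 12.
  Sum: 2187/7 + 486 + 972/5 − 81 − 72 + 12 = 29814/35.
  ∫_0^3 u'(x)^2 dx = ∫_0^3 (9*x^4 + 24*x^3 + 16*x^2) dx. Term by term:
    ∫_0^3 9*x^4 dx = 2187/5;  ∫_0^3 24*x^3 dx = 486;  ∫_0^3 16*x^2 dx = 144.
  Sum: 2187/5 + 486 + 144 = 5337/5.
Adding: ||u||_{H^1}^2 = 29814/35 + 5337/5 = 67173/35.


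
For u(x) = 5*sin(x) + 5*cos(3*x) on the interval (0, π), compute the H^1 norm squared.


||u||_{H^1(0,π)}^2 = 150*π

u'(x) = -15*sin(3*x) + 5*cos(x).
Expand u² and (u')² and integrate term by term on (0, π), using: for integers n ≥ 1, ∫_0^π sin²(nx) dx = ∫_0^π cos²(nx) dx = π/2; for n ≠ n', ∫_0^π sin(nx)sin(n'x) dx = ∫_0^π cos(nx)cos(n'x) dx = 0; and by product-to-sum, ∫_0^π sin(nx)cos(n'x) dx = ½∫_0^π [sin((n+n')x) + sin((n−n')x)] dx, which is 0 when n+n' is even and 2n/(n²−n'²) when n+n' is odd (it need not vanish on (0, π)).
  u² squared terms: (5)²·∫cos(3x)² dx = 25·π/2 = 25*π/2;  (5)²·∫sin(x)² dx = 25·π/2 = 25*π/2.
  u² cross terms: 2·(5)·(5)·∫cos(3x)·sin(x) dx = 50·(0) = 0.
  So ∫_0^π u² dx = 25*π/2 + 25*π/2 + 0 = 25*π.
  (u')² squared terms: (-15)²·∫sin(3x)² dx = 225·π/2 = 225*π/2;  (5)²·∫cos(x)² dx = 25·π/2 = 25*π/2.
  (u')² cross terms: 2·(-15)·(5)·∫sin(3x)·cos(x) dx = -150·(0) = 0.
  So ∫_0^π (u')² dx = 225*π/2 + 25*π/2 + 0 = 125*π.
||u||_{H^1}^2 = (25*π) + (125*π) = 150*π.


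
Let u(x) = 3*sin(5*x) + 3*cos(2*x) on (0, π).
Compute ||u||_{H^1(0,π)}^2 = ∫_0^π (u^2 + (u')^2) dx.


||u||_{H^1(0,π)}^2 = 300/7 + 279*π/2

u'(x) = -6*sin(2*x) + 15*cos(5*x).
Expand u² and (u')² and integrate term by term on (0, π), using: for integers n ≥ 1, ∫_0^π sin²(nx) dx = ∫_0^π cos²(nx) dx = π/2; for n ≠ n', ∫_0^π sin(nx)sin(n'x) dx = ∫_0^π cos(nx)cos(n'x) dx = 0; and by product-to-sum, ∫_0^π sin(nx)cos(n'x) dx = ½∫_0^π [sin((n+n')x) + sin((n−n')x)] dx, which is 0 when n+n' is even and 2n/(n²−n'²) when n+n' is odd (it need not vanish on (0, π)).
  u² squared terms: (3)²·∫cos(2x)² dx = 9·π/2 = 9*π/2;  (3)²·∫sin(5x)² dx = 9·π/2 = 9*π/2.
  u² cross terms: 2·(3)·(3)·∫cos(2x)·sin(5x) dx = 18·(10/21) = 60/7.
  So ∫_0^π u² dx = 9*π/2 + 9*π/2 + 60/7 = 60/7 + 9*π.
  (u')² squared terms: (-6)²·∫sin(2x)² dx = 36·π/2 = 18*π;  (15)²·∫cos(5x)² dx = 225·π/2 = 225*π/2.
  (u')² cross terms: 2·(-6)·(15)·∫sin(2x)·cos(5x) dx = -180·(-4/21) = 240/7.
  So ∫_0^π (u')² dx = 18*π + 225*π/2 + 240/7 = 240/7 + 261*π/2.
||u||_{H^1}^2 = (60/7 + 9*π) + (240/7 + 261*π/2) = 300/7 + 279*π/2.


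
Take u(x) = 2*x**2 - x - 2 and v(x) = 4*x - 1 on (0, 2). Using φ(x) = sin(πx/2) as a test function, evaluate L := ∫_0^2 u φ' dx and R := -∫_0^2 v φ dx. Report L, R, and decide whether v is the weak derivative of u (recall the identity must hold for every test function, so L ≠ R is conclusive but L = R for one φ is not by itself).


LHS = -12/π, RHS = -12/π. Yes, v = u' weakly.

u(x) = 2*x**2 - x - 2, classical derivative u'(x) = 4*x - 1.
φ(x) = sin(πx/2), so φ'(x) = π*cos(π*x/2)/2.
Note φ(0) = φ(2) = 0, so the boundary term u·φ vanishes.
LHS = ∫_0^2 u(x) φ'(x) dx = ∫_0^2 (π*x^2*cos(π*x/2) - π*x*cos(π*x/2)/2 - π*cos(π*x/2)) dx. Term by term:
  ∫_0^2 -π*cos(π*x/2) dx = 0;  ∫_0^2 π*x^2*cos(π*x/2) dx = -16/π;  ∫_0^2 -π*x*cos(π*x/2)/2 dx = 4/π.
Sum: 0 − 16/π + 4/π = -12/π.
So LHS = -12/π.
∫_0^2 v(x) φ(x) dx = ∫_0^2 (4*x*sin(π*x/2) - sin(π*x/2)) dx. Term by term:
  ∫_0^2 -sin(π*x/2) dx = -4/π;  ∫_0^2 4*x*sin(π*x/2) dx = 16/π.
Sum: -4/π + 16/π = 12/π.
So RHS = -∫_0^2 v(x) φ(x) dx = -12/π.
LHS = RHS, so the identity holds for this test φ.
Moreover u is smooth here and v(x) = u'(x) = 4*x - 1 pointwise, so the identity holds for every test function. Hence v is the weak derivative of u.


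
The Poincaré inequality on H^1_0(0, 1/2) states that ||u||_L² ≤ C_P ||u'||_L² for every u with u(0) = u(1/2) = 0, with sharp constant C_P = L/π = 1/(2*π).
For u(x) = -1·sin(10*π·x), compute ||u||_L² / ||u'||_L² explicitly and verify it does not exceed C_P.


||u||_L² / ||u'||_L² = 1/(10*π) < C_P = 1/(2*π).

u(x) = -1·sin(10*π·x), so u'(x) = -10*π*cos(10*π*x).
Writing u(x) = A·sin(kπx/L) with A = -1 and k = 5, use ∫_0^L sin²(kπx/L) dx = L/2 and ∫_0^L cos²(kπx/L) dx = L/2.
u² = 1·sin²(10*π·x) and (u')² = 100*π^2·cos²(10*π·x), and each of sin², cos² integrates to L/2 = 1/4 over (0, 1/2).
∫_0^1/2 u² dx = 1/4, so ||u||_L² = 1/2.
∫_0^1/2 (u')² dx = 25*π^2, so ||u'||_L² = 5*π.
Ratio ||u||_L² / ||u'||_L² = 1/(10*π).
Sharp Poincaré constant on H^1_0(0, 1/2) is C_P = L/π = 1/(2*π), achieved by sin(2*π·x).
This is the k = 5 harmonic; the ratio L/(kπ) is strictly less than C_P = L/π, consistent with the sharp inequality ||u||_L² ≤ C_P ||u'||_L².


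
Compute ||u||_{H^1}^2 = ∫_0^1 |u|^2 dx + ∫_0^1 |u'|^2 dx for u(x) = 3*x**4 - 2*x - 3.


||u||_{H^1}^2 = 2552/105

The H^1 norm (squared) on an interval (0, L) is
  ||u||_{H^1}^2 = ∫_0^L u(x)^2 dx + ∫_0^L u'(x)^2 dx.
Compute u'(x) = 12*x**3 - 2.
Then u(x)^2 = 9*x**8 - 12*x**5 - 18*x**4 + 4*x**2 + 12*x + 9 and u'(x)^2 = 144*x**6 - 48*x**3 + 4.
Integrate each monomial from 0 to 1 using ∫_0^1 c·x^n dx = c·1^(n+1)/(n+1):
  ∫_0^1 u(x)^2 dx = ∫_0^1 (9*x^8 - 12*x^5 - 18*x^4 + 4*x^2 + 12*x + 9) dx. Term by term:
    ∫_0^1 9*x^8 dx = 1;  ∫_0^1 -12*x^5 dx = -2;  ∫_0^1 -18*x^4 dx = -18/5;
    ∫_0^1 4*x^2 dx = 4/3;  ∫_0^1 12*x dx = 6;  ∫_0^1 9 dx = 9.
  Sum: 1 − 2 − 18/5 + 4/3 + 6 + 9 = 176/15.
  ∫_0^1 u'(x)^2 dx = ∫_0^1 (144*x^6 - 48*x^3 + 4) dx. Term by term:
    ∫_0^1 144*x^6 dx = 144/7;  ∫_0^1 -48*x^3 dx = -12;  ∫_0^1 4 dx = 4.
  Sum: 144/7 − 12 + 4 = 88/7.
Adding: ||u||_{H^1}^2 = 176/15 + 88/7 = 2552/105.


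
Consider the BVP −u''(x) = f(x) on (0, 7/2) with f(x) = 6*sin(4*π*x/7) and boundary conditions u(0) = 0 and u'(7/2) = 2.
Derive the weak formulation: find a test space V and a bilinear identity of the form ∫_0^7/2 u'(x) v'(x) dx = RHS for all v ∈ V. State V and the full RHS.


V = {v ∈ H^1(0, 7/2) : v(0) = 0} (test functions vanish at x = 0 where u is specified); weak form: ∫_0^7/2 u'v' dx = ∫_0^7/2 (6*sin(4*π*x/7)) v dx + 2·v(7/2) for all v ∈ V.

Multiply both sides by a test function v and integrate from 0 to 7/2:
  ∫_0^7/2 −u''(x) v(x) dx = ∫_0^7/2 f(x) v(x) dx.
Integrate the LHS by parts once:
  ∫_0^7/2 −u'' v dx = −[u'(x) v(x)]_0^7/2 + ∫_0^7/2 u'(x) v'(x) dx.
Thus ∫_0^7/2 u'(x) v'(x) dx = ∫_0^7/2 f(x) v(x) dx + [u'(x) v(x)]_0^7/2.
Choose V so that boundary terms are either known or forced to vanish.
Mixed BC: u(0) = 0 (Dirichlet) and u'(7/2) = 2 (Neumann). Define V = {v ∈ H^1(0, 7/2) : v(0) = 0}. Then [u' v]_0^7/2 = u'(7/2)·v(7/2) − u'(0)·0 = 2·v(7/2).
Weak formulation: find u (satisfying any essential BC) such that ∫_0^7/2 u'(x) v'(x) dx = ∫_0^7/2 f v dx + 2·v(7/2) for all v ∈ V (Dirichlet at 0 absorbed into V; Neumann datum at x = 7/2 contributes the boundary term).
Substituting f(x) = 6*sin(4*π*x/7), the right-hand side is ∫_0^7/2 (6*sin(4*π*x/7)) v dx + 2·v(7/2).


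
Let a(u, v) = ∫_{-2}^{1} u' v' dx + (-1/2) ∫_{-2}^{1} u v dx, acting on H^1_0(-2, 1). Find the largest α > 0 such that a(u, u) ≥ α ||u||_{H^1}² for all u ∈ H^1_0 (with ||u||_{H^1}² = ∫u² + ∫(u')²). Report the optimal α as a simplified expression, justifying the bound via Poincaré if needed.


α = (-9/2 + π^2)/(9 + π^2)

Coercivity of a(·,·) on H^1_0(-2, 1) means a(u, u) ≥ α ||u||_{H^1}² for every u ∈ H^1_0.
The interval has length L = 3, and Poincaré/coercivity depend only on L. Here a(u, u) = ∫(u')² + (-1/2)·∫u².
Here c = -1/2 < 0 with |c| < (π/L)² = π^2/9, so coercivity still holds. The condition a(u,u) ≥ α||u||_{H^1}² reads (1−α)∫(u')² ≥ (α−c)∫u². Any admissible α is ≤ 1 (rapidly oscillating u have ∫u²/∫(u')² → 0), and α = 1 would force 0 ≥ (1−c)∫u², impossible since c < 1; so 1−α > 0. By the sharp Poincaré inequality on H^1_0 of an interval of length L, ∫(u')² ≥ (π/L)²∫u² with equality for the first sine mode sin(π(x−x₀)/L) (x₀ the left endpoint), so the inequality holds for all u iff (1−α)(π/L)² ≥ α − c, i.e. α ≤ ((π/L)² + c)/((π/L)² + 1) = (1 + c(L/π)²)/(1 + (L/π)²). (Direct route, valid since c ≤ 0: Poincaré gives c∫u² ≥ c(L/π)²∫(u')², so a(u,u) ≥ (1 + c(L/π)²)∫(u')², while ||u||_{H^1}² ≤ (1 + (L/π)²)∫(u')²; dividing yields the same α.) With (π/L)² = π^2/9 and c = -1/2, the largest admissible constant is α = ((π/L)² + c)/((π/L)² + 1).
Simplifying, α = (-9/2 + π^2)/(9 + π^2).


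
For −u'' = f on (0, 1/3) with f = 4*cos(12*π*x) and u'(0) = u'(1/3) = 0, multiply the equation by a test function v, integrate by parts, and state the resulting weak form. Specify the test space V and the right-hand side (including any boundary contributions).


V = H^1(0, 1/3) (no boundary constraint on v; u is determined up to an additive constant); weak form: ∫_0^1/3 u'v' dx = ∫_0^1/3 (4*cos(12*π*x)) v dx for all v ∈ V.

Multiply both sides by a test function v and integrate from 0 to 1/3:
  ∫_0^1/3 −u''(x) v(x) dx = ∫_0^1/3 f(x) v(x) dx.
Integrate the LHS by parts once:
  ∫_0^1/3 −u'' v dx = −[u'(x) v(x)]_0^1/3 + ∫_0^1/3 u'(x) v'(x) dx.
Thus ∫_0^1/3 u'(x) v'(x) dx = ∫_0^1/3 f(x) v(x) dx + [u'(x) v(x)]_0^1/3.
Choose V so that boundary terms are either known or forced to vanish.
u has homogeneous Neumann: u'(0) = u'(1/3) = 0. So [u' v]_0^1/3 = 0·v(1/3) − 0·v(0) = 0 for any v; take V = H^1(0, 1/3).
Weak formulation: find u (satisfying any essential BC) such that ∫_0^1/3 u'(x) v'(x) dx = ∫_0^1/3 f v dx for all v ∈ V (homogeneous Neumann, so boundary terms vanish).
Substituting f(x) = 4*cos(12*π*x), the right-hand side is ∫_0^1/3 (4*cos(12*π*x)) v dx.
Compatibility check (pure Neumann): taking v ≡ 1 ∈ V gives 0 = ∫_0^1/3 f dx + (0) − (0), i.e. ∫_0^1/3 f dx must equal u'(0) − u'(1/3) = 0. Indeed ∫_0^1/3 (4*cos(12*π*x)) dx = 0, so the data are compatible. The solution is then unique only up to an additive constant (fix it e.g. by requiring ∫_0^1/3 u dx = 0).


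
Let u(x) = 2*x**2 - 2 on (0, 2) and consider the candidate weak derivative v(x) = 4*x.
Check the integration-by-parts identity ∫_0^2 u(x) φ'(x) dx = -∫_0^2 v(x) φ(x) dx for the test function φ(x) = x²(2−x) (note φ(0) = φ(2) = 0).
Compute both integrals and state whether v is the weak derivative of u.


LHS = -32/5, RHS = -32/5. Yes, v = u' weakly.

u(x) = 2*x**2 - 2, classical derivative u'(x) = 4*x.
φ(x) = x²(2−x), so φ'(x) = x*(4 - 3*x).
Note φ(0) = φ(2) = 0, so the boundary term u·φ vanishes.
LHS = ∫_0^2 u(x) φ'(x) dx = ∫_0^2 (-6*x^4 + 8*x^3 + 6*x^2 - 8*x) dx. Term by term:
  ∫_0^2 -6*x^4 dx = -192/5;  ∫_0^2 8*x^3 dx = 32;  ∫_0^2 6*x^2 dx = 16;
  ∫_0^2 -8*x dx = -16.
Sum: -192/5 + 32 + 16 − 16 = -32/5.
So LHS = -32/5.
∫_0^2 v(x) φ(x) dx = ∫_0^2 (-4*x^4 + 8*x^3) dx. Term by term:
  ∫_0^2 -4*x^4 dx = -128/5;  ∫_0^2 8*x^3 dx = 32.
Sum: -128/5 + 32 = 32/5.
So RHS = -∫_0^2 v(x) φ(x) dx = -32/5.
LHS = RHS, so the identity holds for this test φ.
Moreover u is smooth here and v(x) = u'(x) = 4*x pointwise, so the identity holds for every test function. Hence v is the weak derivative of u.


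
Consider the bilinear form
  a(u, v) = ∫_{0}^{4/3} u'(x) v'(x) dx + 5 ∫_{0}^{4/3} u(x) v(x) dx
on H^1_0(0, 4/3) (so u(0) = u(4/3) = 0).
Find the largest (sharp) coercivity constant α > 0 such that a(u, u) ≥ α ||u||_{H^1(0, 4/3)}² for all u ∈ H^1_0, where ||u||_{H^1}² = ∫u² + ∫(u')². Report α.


α = 1

Coercivity of a(·,·) on H^1_0(0, 4/3) means a(u, u) ≥ α ||u||_{H^1}² for every u ∈ H^1_0.
The interval has length L = 4/3, and Poincaré/coercivity depend only on L. Here a(u, u) = ∫(u')² + (5)·∫u².
Here c = 5 ≥ 1, so a(u,u) = ∫(u')² + c∫u² ≥ ∫(u')² + ∫u² = ||u||_{H^1}², i.e. α = 1 works. No larger α is possible: a(u,u) ≥ α||u||_{H^1}² means (1−α)∫(u')² ≥ (α−c)∫u², and for the modes u_n = sin(nπ(x−x₀)/L) (x₀ the left endpoint) one has ∫u_n²/∫(u_n')² = (L/(nπ))² → 0, so a(u_n,u_n)/||u_n||_{H^1}² → 1. Hence the optimal constant is α = 1.
Therefore α = 1.


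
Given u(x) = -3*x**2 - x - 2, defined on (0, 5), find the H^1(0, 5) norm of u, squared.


||u||_{H^1}^2 = 52975/6

The H^1 norm (squared) on an interval (0, L) is
  ||u||_{H^1}^2 = ∫_0^L u(x)^2 dx + ∫_0^L u'(x)^2 dx.
Compute u'(x) = -6*x - 1.
Then u(x)^2 = 9*x**4 + 6*x**3 + 13*x**2 + 4*x + 4 and u'(x)^2 = 36*x**2 + 12*x + 1.
Integrate each monomial from 0 to 5 using ∫_0^5 c·x^n dx = c·5^(n+1)/(n+1):
  ∫_0^5 u(x)^2 dx = ∫_0^5 (9*x^4 + 6*x^3 + 13*x^2 + 4*x + 4) dx. Term by term:
    ∫_0^5 9*x^4 dx = 5625;  ∫_0^5 6*x^3 dx = 1875/2;  ∫_0^5 13*x^2 dx = 1625/3;
    ∫_0^5 4*x dx = 50;  ∫_0^5 4 dx = 20.
  Sum: 5625 + 1875/2 + 1625/3 + 50 + 20 = 43045/6.
  ∫_0^5 u'(x)^2 dx = ∫_0^5 (36*x^2 + 12*x + 1) dx. Term by term:
    ∫_0^5 36*x^2 dx = 1500;  ∫_0^5 12*x dx = 150;  ∫_0^5 1 dx = 5.
  Sum: 1500 + 150 + 5 = 1655.
Adding: ||u||_{H^1}^2 = 43045/6 + 1655 = 52975/6.


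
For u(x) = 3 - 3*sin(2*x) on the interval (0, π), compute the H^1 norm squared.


||u||_{H^1(0,π)}^2 = 63*π/2

u'(x) = -6*cos(2*x).
Expand u² and (u')² and integrate term by term on (0, π), using: for integers n ≥ 1, ∫_0^π sin²(nx) dx = ∫_0^π cos²(nx) dx = π/2; for n ≠ n', ∫_0^π sin(nx)sin(n'x) dx = ∫_0^π cos(nx)cos(n'x) dx = 0; and by product-to-sum, ∫_0^π sin(nx)cos(n'x) dx = ½∫_0^π [sin((n+n')x) + sin((n−n')x)] dx, which is 0 when n+n' is even and 2n/(n²−n'²) when n+n' is odd (it need not vanish on (0, π)). For the constant mode: ∫_0^π 1 dx = π, ∫_0^π cos(nx) dx = 0, ∫_0^π sin(nx) dx = (1−(−1)^n)/n.
  u² squared terms: (3)²·∫1 dx = 9·π = 9*π;  (-3)²·∫sin(2x)² dx = 9·π/2 = 9*π/2.
  u² cross terms: 2·(3)·(-3)·∫1·sin(2x) dx = -18·(0) = 0.
  So ∫_0^π u² dx = 9*π + 9*π/2 + 0 = 27*π/2.
  (u')² squared terms: (-6)²·∫cos(2x)² dx = 36·π/2 = 18*π.
  So ∫_0^π (u')² dx = 18*π.
||u||_{H^1}^2 = (27*π/2) + (18*π) = 63*π/2.


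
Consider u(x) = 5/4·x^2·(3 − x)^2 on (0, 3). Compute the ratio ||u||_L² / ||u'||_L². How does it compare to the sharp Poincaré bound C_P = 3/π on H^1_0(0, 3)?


||u||_L² / ||u'||_L² = sqrt(3)/2 < C_P = 3/π.

u(x) = 5/4·x^2·(3 − x)^2, so u'(x) = 5*x*(x - 3)*(2*x - 3)/2.
u(x) = 5/4·x^2·(3 − x)^2 vanishes at x = 0 and x = 3, so u ∈ H^1_0(0, 3). Differentiate via the product rule and integrate the resulting polynomials term by term.
  ∫_0^3 u² dx = ∫_0^3 (25*x^8/16 - 75*x^7/4 + 675*x^6/8 - 675*x^5/4 + 2025*x^4/16) dx. Term by term:
    ∫_0^3 25*x^8/16 dx = 54675/16;  ∫_0^3 -75*x^7/4 dx = -492075/32;  ∫_0^3 675*x^6/8 dx = 1476225/56;
    ∫_0^3 -675*x^5/4 dx = -164025/8;  ∫_0^3 2025*x^4/16 dx = 98415/16.
  Sum: 54675/16 − 492075/32 + 1476225/56 − 164025/8 + 98415/16 = 10935/224.
  ∫_0^3 (u')² dx = ∫_0^3 (25*x^6 - 225*x^5 + 2925*x^4/4 - 2025*x^3/2 + 2025*x^2/4) dx. Term by term:
    ∫_0^3 25*x^6 dx = 54675/7;  ∫_0^3 -225*x^5 dx = -54675/2;  ∫_0^3 2925*x^4/4 dx = 142155/4;
    ∫_0^3 -2025*x^3/2 dx = -164025/8;  ∫_0^3 2025*x^2/4 dx = 18225/4.
  Sum: 54675/7 − 54675/2 + 142155/4 − 164025/8 + 18225/4 = 3645/56.
∫_0^3 u² dx = 10935/224, so ||u||_L² = 27*sqrt(210)/56.
∫_0^3 (u')² dx = 3645/56, so ||u'||_L² = 27*sqrt(70)/28.
Ratio ||u||_L² / ||u'||_L² = sqrt(3)/2.
Sharp Poincaré constant on H^1_0(0, 3) is C_P = L/π = 3/π, achieved by sin(π/3·x).
A polynomial bump cannot attain the sharp Poincaré constant (only the first sine eigenfunction does), so the ratio is strictly less than C_P, consistent with ||u||_L² ≤ C_P ||u'||_L².


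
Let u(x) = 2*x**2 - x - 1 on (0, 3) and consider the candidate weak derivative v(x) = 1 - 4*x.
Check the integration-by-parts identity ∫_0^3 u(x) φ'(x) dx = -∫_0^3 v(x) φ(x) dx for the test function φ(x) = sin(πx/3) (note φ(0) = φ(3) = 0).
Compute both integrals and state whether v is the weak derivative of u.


LHS = -30/π, RHS = 30/π. No, v is not the weak derivative of u.

u(x) = 2*x**2 - x - 1, classical derivative u'(x) = 4*x - 1.
φ(x) = sin(πx/3), so φ'(x) = π*cos(π*x/3)/3.
Note φ(0) = φ(3) = 0, so the boundary term u·φ vanishes.
LHS = ∫_0^3 u(x) φ'(x) dx = ∫_0^3 (2*π*x^2*cos(π*x/3)/3 - π*x*cos(π*x/3)/3 - π*cos(π*x/3)/3) dx. Term by term:
  ∫_0^3 -π*cos(π*x/3)/3 dx = 0;  ∫_0^3 -π*x*cos(π*x/3)/3 dx = 6/π;  ∫_0^3 2*π*x^2*cos(π*x/3)/3 dx = -36/π.
Sum: 0 + 6/π − 36/π = -30/π.
So LHS = -30/π.
∫_0^3 v(x) φ(x) dx = ∫_0^3 (-4*x*sin(π*x/3) + sin(π*x/3)) dx. Term by term:
  ∫_0^3 -4*x*sin(π*x/3) dx = -36/π;  ∫_0^3 sin(π*x/3) dx = 6/π.
Sum: -36/π + 6/π = -30/π.
So RHS = -∫_0^3 v(x) φ(x) dx = 30/π.
LHS − RHS = -60/π ≠ 0, so the identity fails.
(For a valid weak derivative the identity must hold for EVERY test function, in particular this one. The failure shows v is NOT the weak derivative of u.)
Correct weak derivative would be u'(x) = 4*x - 1.


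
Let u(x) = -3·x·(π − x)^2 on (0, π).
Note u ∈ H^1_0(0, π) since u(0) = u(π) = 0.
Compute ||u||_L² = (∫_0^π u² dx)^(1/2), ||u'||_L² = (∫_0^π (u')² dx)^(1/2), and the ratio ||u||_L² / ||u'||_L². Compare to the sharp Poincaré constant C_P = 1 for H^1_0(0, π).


||u||_L² / ||u'||_L² = sqrt(14)*π/14 < C_P = 1.

u(x) = -3·x·(π − x)^2, so u'(x) = 3*(π - 3*x)*(x - π).
u(x) = -3·x·(π − x)^2 vanishes at x = 0 and x = π, so u ∈ H^1_0(0, π). Differentiate via the product rule and integrate the resulting polynomials term by term.
  ∫_0^π u² dx = ∫_0^π (9*x^6 - 36*π*x^5 + 54*π^2*x^4 - 36*π^3*x^3 + 9*π^4*x^2) dx. Term by term:
    ∫_0^π 9*x^6 dx = 9*π^7/7;  ∫_0^π -36*π*x^5 dx = -6*π^7;  ∫_0^π 54*π^2*x^4 dx = 54*π^7/5;
    ∫_0^π -36*π^3*x^3 dx = -9*π^7;  ∫_0^π 9*π^4*x^2 dx = 3*π^7.
  Sum: 9*π^7/7 − 6*π^7 + 54*π^7/5 − 9*π^7 + 3*π^7 = 3*π^7/35.
  ∫_0^π (u')² dx = ∫_0^π (81*x^4 - 216*π*x^3 + 198*π^2*x^2 - 72*π^3*x + 9*π^4) dx. Term by term:
    ∫_0^π 81*x^4 dx = 81*π^5/5;  ∫_0^π -216*π*x^3 dx = -54*π^5;  ∫_0^π 198*π^2*x^2 dx = 66*π^5;
    ∫_0^π -72*π^3*x dx = -36*π^5;  ∫_0^π 9*π^4 dx = 9*π^5.
  Sum: 81*π^5/5 − 54*π^5 + 66*π^5 − 36*π^5 + 9*π^5 = 6*π^5/5.
∫_0^π u² dx = 3*π^7/35, so ||u||_L² = sqrt(105)*π^(7/2)/35.
∫_0^π (u')² dx = 6*π^5/5, so ||u'||_L² = sqrt(30)*π^(5/2)/5.
Ratio ||u||_L² / ||u'||_L² = sqrt(14)*π/14.
Sharp Poincaré constant on H^1_0(0, π) is C_P = L/π = 1, achieved by sin(x).
A polynomial bump cannot attain the sharp Poincaré constant (only the first sine eigenfunction does), so the ratio is strictly less than C_P, consistent with ||u||_L² ≤ C_P ||u'||_L².


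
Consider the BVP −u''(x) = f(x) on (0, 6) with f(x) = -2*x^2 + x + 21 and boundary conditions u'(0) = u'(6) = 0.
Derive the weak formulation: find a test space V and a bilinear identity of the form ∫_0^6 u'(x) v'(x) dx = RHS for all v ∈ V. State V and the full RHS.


V = H^1(0, 6) (no boundary constraint on v; u is determined up to an additive constant); weak form: ∫_0^6 u'v' dx = ∫_0^6 (-2*x^2 + x + 21) v dx for all v ∈ V.

Multiply both sides by a test function v and integrate from 0 to 6:
  ∫_0^6 −u''(x) v(x) dx = ∫_0^6 f(x) v(x) dx.
Integrate the LHS by parts once:
  ∫_0^6 −u'' v dx = −[u'(x) v(x)]_0^6 + ∫_0^6 u'(x) v'(x) dx.
Thus ∫_0^6 u'(x) v'(x) dx = ∫_0^6 f(x) v(x) dx + [u'(x) v(x)]_0^6.
Choose V so that boundary terms are either known or forced to vanish.
u has homogeneous Neumann: u'(0) = u'(6) = 0. So [u' v]_0^6 = 0·v(6) − 0·v(0) = 0 for any v; take V = H^1(0, 6).
Weak formulation: find u (satisfying any essential BC) such that ∫_0^6 u'(x) v'(x) dx = ∫_0^6 f v dx for all v ∈ V (homogeneous Neumann, so boundary terms vanish).
Substituting f(x) = -2*x^2 + x + 21, the right-hand side is ∫_0^6 (-2*x^2 + x + 21) v dx.
Compatibility check (pure Neumann): taking v ≡ 1 ∈ V gives 0 = ∫_0^6 f dx + (0) − (0), i.e. ∫_0^6 f dx must equal u'(0) − u'(6) = 0. Indeed ∫_0^6 (-2*x^2 + x + 21) dx = 0, so the data are compatible. The solution is then unique only up to an additive constant (fix it e.g. by requiring ∫_0^6 u dx = 0).
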